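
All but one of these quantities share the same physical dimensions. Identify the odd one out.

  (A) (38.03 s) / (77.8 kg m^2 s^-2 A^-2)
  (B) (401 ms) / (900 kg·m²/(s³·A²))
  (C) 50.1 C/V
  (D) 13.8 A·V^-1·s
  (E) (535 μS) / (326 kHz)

(A)

Dimensions:
  (A) [s] / [kg·m²·s⁻²·A⁻²] = kg⁻¹·m⁻²·s³·A²
  (B) [s] / [kg·m²·s⁻³·A⁻²] = kg⁻¹·m⁻²·s⁴·A²
  (C) C·V⁻¹ = s·A·(J·C⁻¹)⁻¹ = kg⁻¹·m⁻²·s⁴·A²
  (D) A·s·V⁻¹ = A·s·(J·C⁻¹)⁻¹ = kg⁻¹·m⁻²·s⁴·A²
  (E) [kg⁻¹·m⁻²·s³·A²] / [s⁻¹] = kg⁻¹·m⁻²·s⁴·A²
All reduce to kg⁻¹·m⁻²·s⁴·A² except (A), which is kg⁻¹·m⁻²·s³·A².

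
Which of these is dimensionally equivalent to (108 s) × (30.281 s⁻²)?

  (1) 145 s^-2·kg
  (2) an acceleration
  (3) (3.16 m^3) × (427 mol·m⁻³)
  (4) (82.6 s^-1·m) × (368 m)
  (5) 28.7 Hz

(5)

Reference: [s] · [s⁻²] = s⁻¹.
Each option:
  (1) kg·s⁻²
  (2) [acceleration] = m·s⁻²
  (3) [m³] · [m⁻³·mol] = mol
  (4) [m·s⁻¹] · [m] = m²·s⁻¹
  (5) Hz = s⁻¹  ← same
Only (5) matches s⁻¹.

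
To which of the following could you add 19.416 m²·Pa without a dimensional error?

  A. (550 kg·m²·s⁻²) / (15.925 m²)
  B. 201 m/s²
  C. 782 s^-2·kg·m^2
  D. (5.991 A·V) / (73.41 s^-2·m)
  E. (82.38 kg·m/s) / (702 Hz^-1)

Reference: Pa·m² = N·m⁻²·m² = kg·m·s⁻².
Each option:
  A. [kg·m²·s⁻²] / [m²] = kg·s⁻²
  B. m·s⁻²
  C. kg·m²·s⁻²
  D. [kg·m²·s⁻³] / [m·s⁻²] = kg·m·s⁻¹
  E. [kg·m·s⁻¹] / [s] = kg·m·s⁻²  ← same
Only E. matches kg·m·s⁻².

E.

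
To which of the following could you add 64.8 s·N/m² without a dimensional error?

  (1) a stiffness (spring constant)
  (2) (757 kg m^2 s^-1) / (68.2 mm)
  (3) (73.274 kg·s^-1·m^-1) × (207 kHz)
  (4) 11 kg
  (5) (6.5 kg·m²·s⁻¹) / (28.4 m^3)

Reference: N·s·m⁻² = kg·m·s⁻²·s·m⁻² = kg·m⁻¹·s⁻¹.
Each option:
  (1) [stiffness (spring constant)] = kg·s⁻²
  (2) [kg·m²·s⁻¹] / [m] = kg·m·s⁻¹
  (3) [kg·m⁻¹·s⁻¹] · [s⁻¹] = kg·m⁻¹·s⁻²
  (4) kg
  (5) [kg·m²·s⁻¹] / [m³] = kg·m⁻¹·s⁻¹  ← same
Only (5) matches kg·m⁻¹·s⁻¹.

(5)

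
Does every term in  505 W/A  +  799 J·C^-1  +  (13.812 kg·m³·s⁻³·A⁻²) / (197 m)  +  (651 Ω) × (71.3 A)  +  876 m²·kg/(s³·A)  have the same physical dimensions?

Dimensions:
  505 W/A:  W·A⁻¹ = J·s⁻¹·A⁻¹ = kg·m²·s⁻³·A⁻¹
  799 J·C^-1:  J·C⁻¹ = N·m·(s·A)⁻¹ = kg·m²·s⁻³·A⁻¹
  (13.812 kg·m³·s⁻³·A⁻²) / (197 m):  [kg·m³·s⁻³·A⁻²] / [m] = kg·m²·s⁻³·A⁻²
  (651 Ω) × (71.3 A):  [kg·m²·s⁻³·A⁻²] · [A] = kg·m²·s⁻³·A⁻¹
  876 m²·kg/(s³·A):  kg·m²·s⁻³·A⁻¹
The terms do not share a single dimension (kg·m²·s⁻³·A⁻² vs kg·m²·s⁻³·A⁻¹).

No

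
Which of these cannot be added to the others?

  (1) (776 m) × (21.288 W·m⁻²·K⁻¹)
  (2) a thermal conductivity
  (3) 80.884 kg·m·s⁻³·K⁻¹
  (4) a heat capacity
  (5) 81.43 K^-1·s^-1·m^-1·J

(4)

Expand each in SI base units:
  (1) [m] · [kg·s⁻³·K⁻¹] = kg·m·s⁻³·K⁻¹
  (2) [thermal conductivity] = kg·m·s⁻³·K⁻¹
  (3) kg·m·s⁻³·K⁻¹
  (4) [heat capacity] = kg·m²·s⁻²·K⁻¹
  (5) J·s⁻¹·m⁻¹·K⁻¹ = N·m·s⁻¹·m⁻¹·K⁻¹ = kg·m·s⁻³·K⁻¹
All reduce to kg·m·s⁻³·K⁻¹ except (4), which is kg·m²·s⁻²·K⁻¹.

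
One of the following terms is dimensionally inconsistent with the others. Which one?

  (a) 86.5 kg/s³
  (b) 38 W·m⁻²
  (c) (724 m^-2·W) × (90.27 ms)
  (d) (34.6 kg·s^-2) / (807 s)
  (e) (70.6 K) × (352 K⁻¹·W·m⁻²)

Dimensions:
  (a) kg·s⁻³
  (b) W·m⁻² = J·s⁻¹·m⁻² = kg·s⁻³
  (c) [kg·s⁻³] · [s] = kg·s⁻²
  (d) [kg·s⁻²] / [s] = kg·s⁻³
  (e) [K] · [kg·s⁻³·K⁻¹] = kg·s⁻³
All reduce to kg·s⁻³ except (c), which is kg·s⁻².

(c)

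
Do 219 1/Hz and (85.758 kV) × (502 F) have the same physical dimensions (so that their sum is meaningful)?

Dimensions:
  219 1/Hz:  Hz⁻¹ = (s⁻¹)⁻¹ = s
  (85.758 kV) × (502 F):  [kg·m²·s⁻³·A⁻¹] · [kg⁻¹·m⁻²·s⁴·A²] = s·A
s ≠ s·A, so they cannot be added.

No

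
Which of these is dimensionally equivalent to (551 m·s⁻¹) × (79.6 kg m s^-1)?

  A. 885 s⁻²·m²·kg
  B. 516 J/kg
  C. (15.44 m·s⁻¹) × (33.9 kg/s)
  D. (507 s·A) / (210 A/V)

Reference: [m·s⁻¹] · [kg·m·s⁻¹] = kg·m²·s⁻².
Each option:
  A. kg·m²·s⁻²  ← same
  B. J·kg⁻¹ = N·m·kg⁻¹ = m²·s⁻²
  C. [m·s⁻¹] · [kg·s⁻¹] = kg·m·s⁻²
  D. [s·A] / [kg⁻¹·m⁻²·s³·A²] = kg·m²·s⁻²·A⁻¹
Only A. matches kg·m²·s⁻².

A.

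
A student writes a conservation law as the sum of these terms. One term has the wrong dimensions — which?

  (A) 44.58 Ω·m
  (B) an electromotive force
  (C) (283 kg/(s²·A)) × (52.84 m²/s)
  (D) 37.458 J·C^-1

(A)

Reduce each to base SI dimensions:
  (A) Ω·m = V·A⁻¹·m = kg·m³·s⁻³·A⁻²
  (B) [electromotive force] = kg·m²·s⁻³·A⁻¹
  (C) [kg·s⁻²·A⁻¹] · [m²·s⁻¹] = kg·m²·s⁻³·A⁻¹
  (D) J·C⁻¹ = N·m·(s·A)⁻¹ = kg·m²·s⁻³·A⁻¹
All reduce to kg·m²·s⁻³·A⁻¹ except (A), which is kg·m³·s⁻³·A⁻².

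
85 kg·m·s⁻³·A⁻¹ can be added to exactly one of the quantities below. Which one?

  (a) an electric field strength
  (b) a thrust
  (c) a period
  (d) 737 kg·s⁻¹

(a)

Reference: kg·m·s⁻³·A⁻¹.
Each option:
  (a) [electric field strength] = kg·m·s⁻³·A⁻¹  ← same
  (b) [thrust] = kg·m·s⁻²
  (c) [period] = s
  (d) kg·s⁻¹
Only (a) matches kg·m·s⁻³·A⁻¹.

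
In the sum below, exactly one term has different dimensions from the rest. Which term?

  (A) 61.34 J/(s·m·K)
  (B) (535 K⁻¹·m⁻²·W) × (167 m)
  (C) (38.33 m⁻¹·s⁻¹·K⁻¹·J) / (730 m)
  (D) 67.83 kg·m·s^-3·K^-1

Dimensions:
  (A) J·s⁻¹·m⁻¹·K⁻¹ = N·m·s⁻¹·m⁻¹·K⁻¹ = kg·m·s⁻³·K⁻¹
  (B) [kg·s⁻³·K⁻¹] · [m] = kg·m·s⁻³·K⁻¹
  (C) [kg·m·s⁻³·K⁻¹] / [m] = kg·s⁻³·K⁻¹
  (D) kg·m·s⁻³·K⁻¹
All reduce to kg·m·s⁻³·K⁻¹ except (C), which is kg·s⁻³·K⁻¹.

(C)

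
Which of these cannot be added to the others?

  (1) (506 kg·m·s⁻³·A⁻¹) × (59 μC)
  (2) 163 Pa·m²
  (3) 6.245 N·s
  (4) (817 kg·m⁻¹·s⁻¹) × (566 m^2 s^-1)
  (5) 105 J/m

(3)

Dimensions:
  (1) [kg·m·s⁻³·A⁻¹] · [s·A] = kg·m·s⁻²
  (2) Pa·m² = N·m⁻²·m² = kg·m·s⁻²
  (3) N·s = kg·m·s⁻²·s = kg·m·s⁻¹
  (4) [kg·m⁻¹·s⁻¹] · [m²·s⁻¹] = kg·m·s⁻²
  (5) J·m⁻¹ = N·m·m⁻¹ = kg·m·s⁻²
All reduce to kg·m·s⁻² except (3), which is kg·m·s⁻¹.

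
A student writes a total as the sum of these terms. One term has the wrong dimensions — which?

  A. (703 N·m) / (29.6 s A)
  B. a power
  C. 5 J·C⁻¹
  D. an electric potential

B.

Work out the base dimensions of each:
  A. [kg·m²·s⁻²] / [s·A] = kg·m²·s⁻³·A⁻¹
  B. [power] = kg·m²·s⁻³
  C. J·C⁻¹ = N·m·(s·A)⁻¹ = kg·m²·s⁻³·A⁻¹
  D. [electric potential] = kg·m²·s⁻³·A⁻¹
All reduce to kg·m²·s⁻³·A⁻¹ except B., which is kg·m²·s⁻³.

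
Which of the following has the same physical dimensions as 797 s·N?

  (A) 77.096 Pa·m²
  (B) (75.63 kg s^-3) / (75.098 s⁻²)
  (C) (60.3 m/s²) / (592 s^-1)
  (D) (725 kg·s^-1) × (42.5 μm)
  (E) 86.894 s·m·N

(D)

Reference: N·s = kg·m·s⁻²·s = kg·m·s⁻¹.
Each option:
  (A) Pa·m² = N·m⁻²·m² = kg·m·s⁻²
  (B) [kg·s⁻³] / [s⁻²] = kg·s⁻¹
  (C) [m·s⁻²] / [s⁻¹] = m·s⁻¹
  (D) [kg·s⁻¹] · [m] = kg·m·s⁻¹  ← same
  (E) N·m·s = kg·m·s⁻²·m·s = kg·m²·s⁻¹
Only (D) matches kg·m·s⁻¹.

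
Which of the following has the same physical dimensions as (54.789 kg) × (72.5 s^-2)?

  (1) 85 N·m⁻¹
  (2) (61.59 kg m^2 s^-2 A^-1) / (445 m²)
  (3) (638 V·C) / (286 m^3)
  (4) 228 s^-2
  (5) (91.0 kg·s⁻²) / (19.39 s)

Reference: [kg] · [s⁻²] = kg·s⁻².
Each option:
  (1) N·m⁻¹ = kg·m·s⁻²·m⁻¹ = kg·s⁻²  ← same
  (2) [kg·m²·s⁻²·A⁻¹] / [m²] = kg·s⁻²·A⁻¹
  (3) [kg·m²·s⁻²] / [m³] = kg·m⁻¹·s⁻²
  (4) s⁻²
  (5) [kg·s⁻²] / [s] = kg·s⁻³
Only (1) matches kg·s⁻².

(1)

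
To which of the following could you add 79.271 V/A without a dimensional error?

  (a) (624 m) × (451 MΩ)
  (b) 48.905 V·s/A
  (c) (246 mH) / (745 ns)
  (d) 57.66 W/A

(c)

Reference: V·A⁻¹ = J·C⁻¹·A⁻¹ = kg·m²·s⁻³·A⁻².
Each option:
  (a) [m] · [kg·m²·s⁻³·A⁻²] = kg·m³·s⁻³·A⁻²
  (b) V·s·A⁻¹ = J·C⁻¹·s·A⁻¹ = kg·m²·s⁻²·A⁻²
  (c) [kg·m²·s⁻²·A⁻²] / [s] = kg·m²·s⁻³·A⁻²  ← same
  (d) W·A⁻¹ = J·s⁻¹·A⁻¹ = kg·m²·s⁻³·A⁻¹
Only (c) matches kg·m²·s⁻³·A⁻².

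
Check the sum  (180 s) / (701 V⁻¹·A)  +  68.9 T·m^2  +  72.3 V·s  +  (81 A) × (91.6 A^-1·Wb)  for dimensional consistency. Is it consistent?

No

Expand each in SI base units:
  (180 s) / (701 V⁻¹·A):  [s] / [kg⁻¹·m⁻²·s³·A²] = kg·m²·s⁻²·A⁻²
  68.9 T·m^2:  T·m² = Wb·m⁻²·m² = kg·m²·s⁻²·A⁻¹
  72.3 V·s:  V·s = J·C⁻¹·s = kg·m²·s⁻²·A⁻¹
  (81 A) × (91.6 A^-1·Wb):  [A] · [kg·m²·s⁻²·A⁻²] = kg·m²·s⁻²·A⁻¹
The terms do not share a single dimension (kg·m²·s⁻²·A⁻² vs kg·m²·s⁻²·A⁻¹).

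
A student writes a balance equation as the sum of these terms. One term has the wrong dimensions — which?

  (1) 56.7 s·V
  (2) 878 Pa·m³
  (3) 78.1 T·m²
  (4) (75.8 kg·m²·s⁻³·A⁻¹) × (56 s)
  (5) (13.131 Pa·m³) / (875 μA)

In SI base units:
  (1) V·s = J·C⁻¹·s = kg·m²·s⁻²·A⁻¹
  (2) Pa·m³ = N·m⁻²·m³ = kg·m²·s⁻²
  (3) T·m² = Wb·m⁻²·m² = kg·m²·s⁻²·A⁻¹
  (4) [kg·m²·s⁻³·A⁻¹] · [s] = kg·m²·s⁻²·A⁻¹
  (5) [kg·m²·s⁻²] / [A] = kg·m²·s⁻²·A⁻¹
All reduce to kg·m²·s⁻²·A⁻¹ except (2), which is kg·m²·s⁻².

(2)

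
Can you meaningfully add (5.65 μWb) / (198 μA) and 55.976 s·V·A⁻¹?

Yes

In SI base units:
  (5.65 μWb) / (198 μA):  [kg·m²·s⁻²·A⁻¹] / [A] = kg·m²·s⁻²·A⁻²
  55.976 s·V·A⁻¹:  V·s·A⁻¹ = J·C⁻¹·s·A⁻¹ = kg·m²·s⁻²·A⁻²
Both are kg·m²·s⁻²·A⁻², so they have the same dimensions and can be added.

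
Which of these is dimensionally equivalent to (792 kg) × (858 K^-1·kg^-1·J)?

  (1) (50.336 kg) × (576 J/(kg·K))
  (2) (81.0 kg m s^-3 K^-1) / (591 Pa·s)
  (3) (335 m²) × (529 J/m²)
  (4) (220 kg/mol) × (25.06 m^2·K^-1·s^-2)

(1)

Reference: [kg] · [m²·s⁻²·K⁻¹] = kg·m²·s⁻²·K⁻¹.
Each option:
  (1) [kg] · [m²·s⁻²·K⁻¹] = kg·m²·s⁻²·K⁻¹  ← same
  (2) [kg·m·s⁻³·K⁻¹] / [kg·m⁻¹·s⁻¹] = m²·s⁻²·K⁻¹
  (3) [m²] · [kg·s⁻²] = kg·m²·s⁻²
  (4) [kg·mol⁻¹] · [m²·s⁻²·K⁻¹] = kg·m²·s⁻²·K⁻¹·mol⁻¹
Only (1) matches kg·m²·s⁻²·K⁻¹.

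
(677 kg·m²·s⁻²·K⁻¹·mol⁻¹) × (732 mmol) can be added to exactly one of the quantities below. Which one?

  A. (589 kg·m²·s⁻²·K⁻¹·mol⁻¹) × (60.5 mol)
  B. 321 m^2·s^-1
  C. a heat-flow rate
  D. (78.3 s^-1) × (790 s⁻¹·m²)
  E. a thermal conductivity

A.

Reference: [kg·m²·s⁻²·K⁻¹·mol⁻¹] · [mol] = kg·m²·s⁻²·K⁻¹.
Each option:
  A. [kg·m²·s⁻²·K⁻¹·mol⁻¹] · [mol] = kg·m²·s⁻²·K⁻¹  ← same
  B. m²·s⁻¹
  C. [heat-flow rate] = kg·m²·s⁻³
  D. [s⁻¹] · [m²·s⁻¹] = m²·s⁻²
  E. [thermal conductivity] = kg·m·s⁻³·K⁻¹
Only A. matches kg·m²·s⁻²·K⁻¹.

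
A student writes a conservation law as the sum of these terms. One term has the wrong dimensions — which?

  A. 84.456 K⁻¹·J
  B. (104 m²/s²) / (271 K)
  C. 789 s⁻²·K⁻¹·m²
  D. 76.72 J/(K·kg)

Expand each in SI base units:
  A. J·K⁻¹ = N·m·K⁻¹ = kg·m²·s⁻²·K⁻¹
  B. [m²·s⁻²] / [K] = m²·s⁻²·K⁻¹
  C. m²·s⁻²·K⁻¹
  D. J·kg⁻¹·K⁻¹ = N·m·kg⁻¹·K⁻¹ = m²·s⁻²·K⁻¹
All reduce to m²·s⁻²·K⁻¹ except A., which is kg·m²·s⁻²·K⁻¹.

A.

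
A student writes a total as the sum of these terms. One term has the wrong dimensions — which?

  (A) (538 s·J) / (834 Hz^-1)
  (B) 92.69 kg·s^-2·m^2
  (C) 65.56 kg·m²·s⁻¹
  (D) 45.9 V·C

Work out the base dimensions of each:
  (A) [kg·m²·s⁻¹] / [s] = kg·m²·s⁻²
  (B) kg·m²·s⁻²
  (C) kg·m²·s⁻¹
  (D) C·V = s·A·J·C⁻¹ = kg·m²·s⁻²
All reduce to kg·m²·s⁻² except (C), which is kg·m²·s⁻¹.

(C)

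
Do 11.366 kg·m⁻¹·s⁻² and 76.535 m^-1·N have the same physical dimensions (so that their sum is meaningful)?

No

In SI base units:
  11.366 kg·m⁻¹·s⁻²:  kg·m⁻¹·s⁻²
  76.535 m^-1·N:  N·m⁻¹ = kg·m·s⁻²·m⁻¹ = kg·s⁻²
kg·m⁻¹·s⁻² ≠ kg·s⁻², so they cannot be added.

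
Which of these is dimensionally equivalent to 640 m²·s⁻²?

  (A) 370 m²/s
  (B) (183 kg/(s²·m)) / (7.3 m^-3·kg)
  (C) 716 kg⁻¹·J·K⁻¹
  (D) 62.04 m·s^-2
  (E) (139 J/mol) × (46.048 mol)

Reference: m²·s⁻².
Each option:
  (A) m²·s⁻¹
  (B) [kg·m⁻¹·s⁻²] / [kg·m⁻³] = m²·s⁻²  ← same
  (C) J·kg⁻¹·K⁻¹ = N·m·kg⁻¹·K⁻¹ = m²·s⁻²·K⁻¹
  (D) m·s⁻²
  (E) [kg·m²·s⁻²·mol⁻¹] · [mol] = kg·m²·s⁻²
Only (B) matches m²·s⁻².

(B)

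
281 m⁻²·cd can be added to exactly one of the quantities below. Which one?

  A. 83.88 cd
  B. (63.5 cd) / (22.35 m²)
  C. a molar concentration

B.

Reference: m⁻²·cd.
Each option:
  A. cd
  B. [cd] / [m²] = m⁻²·cd  ← same
  C. [molar concentration] = m⁻³·mol
Only B. matches m⁻²·cd.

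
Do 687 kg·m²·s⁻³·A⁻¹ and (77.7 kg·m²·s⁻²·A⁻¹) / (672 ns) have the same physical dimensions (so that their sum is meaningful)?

Reduce each to base SI dimensions:
  687 kg·m²·s⁻³·A⁻¹:  kg·m²·s⁻³·A⁻¹
  (77.7 kg·m²·s⁻²·A⁻¹) / (672 ns):  [kg·m²·s⁻²·A⁻¹] / [s] = kg·m²·s⁻³·A⁻¹
Both are kg·m²·s⁻³·A⁻¹, so they have the same dimensions and can be added.

Yes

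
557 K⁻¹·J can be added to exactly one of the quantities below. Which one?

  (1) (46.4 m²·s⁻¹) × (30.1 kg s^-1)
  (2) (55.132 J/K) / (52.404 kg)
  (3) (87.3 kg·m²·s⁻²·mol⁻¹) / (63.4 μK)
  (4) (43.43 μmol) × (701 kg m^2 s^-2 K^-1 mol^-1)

(4)

Reference: J·K⁻¹ = N·m·K⁻¹ = kg·m²·s⁻²·K⁻¹.
Each option:
  (1) [m²·s⁻¹] · [kg·s⁻¹] = kg·m²·s⁻²
  (2) [kg·m²·s⁻²·K⁻¹] / [kg] = m²·s⁻²·K⁻¹
  (3) [kg·m²·s⁻²·mol⁻¹] / [K] = kg·m²·s⁻²·K⁻¹·mol⁻¹
  (4) [mol] · [kg·m²·s⁻²·K⁻¹·mol⁻¹] = kg·m²·s⁻²·K⁻¹  ← same
Only (4) matches kg·m²·s⁻²·K⁻¹.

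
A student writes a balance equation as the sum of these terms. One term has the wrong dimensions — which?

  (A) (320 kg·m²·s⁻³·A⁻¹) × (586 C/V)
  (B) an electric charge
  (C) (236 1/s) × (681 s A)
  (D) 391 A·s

(C)

In SI base units:
  (A) [kg·m²·s⁻³·A⁻¹] · [kg⁻¹·m⁻²·s⁴·A²] = s·A
  (B) [electric charge] = s·A
  (C) [s⁻¹] · [s·A] = A
  (D) A·s = s·A
All reduce to s·A except (C), which is A.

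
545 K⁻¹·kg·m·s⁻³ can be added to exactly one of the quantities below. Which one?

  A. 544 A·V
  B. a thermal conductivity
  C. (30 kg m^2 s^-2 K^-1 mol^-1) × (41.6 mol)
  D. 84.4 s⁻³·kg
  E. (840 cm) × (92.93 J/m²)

B.

Reference: kg·m·s⁻³·K⁻¹.
Each option:
  A. V·A = J·C⁻¹·A = kg·m²·s⁻³
  B. [thermal conductivity] = kg·m·s⁻³·K⁻¹  ← same
  C. [kg·m²·s⁻²·K⁻¹·mol⁻¹] · [mol] = kg·m²·s⁻²·K⁻¹
  D. kg·s⁻³
  E. [m] · [kg·s⁻²] = kg·m·s⁻²
Only B. matches kg·m·s⁻³·K⁻¹.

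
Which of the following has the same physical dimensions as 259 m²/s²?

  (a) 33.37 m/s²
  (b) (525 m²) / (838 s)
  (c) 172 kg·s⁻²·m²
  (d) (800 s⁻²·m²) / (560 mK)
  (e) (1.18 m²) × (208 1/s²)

Reference: m²·s⁻².
Each option:
  (a) m·s⁻²
  (b) [m²] / [s] = m²·s⁻¹
  (c) kg·m²·s⁻²
  (d) [m²·s⁻²] / [K] = m²·s⁻²·K⁻¹
  (e) [m²] · [s⁻²] = m²·s⁻²  ← same
Only (e) matches m²·s⁻².

(e)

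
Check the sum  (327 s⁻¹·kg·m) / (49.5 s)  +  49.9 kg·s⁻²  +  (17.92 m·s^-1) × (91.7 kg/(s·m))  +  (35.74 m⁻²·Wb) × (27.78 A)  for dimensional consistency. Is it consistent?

Dimensions:
  (327 s⁻¹·kg·m) / (49.5 s):  [kg·m·s⁻¹] / [s] = kg·m·s⁻²
  49.9 kg·s⁻²:  kg·s⁻²
  (17.92 m·s^-1) × (91.7 kg/(s·m)):  [m·s⁻¹] · [kg·m⁻¹·s⁻¹] = kg·s⁻²
  (35.74 m⁻²·Wb) × (27.78 A):  [kg·s⁻²·A⁻¹] · [A] = kg·s⁻²
The terms do not share a single dimension (kg·m·s⁻² vs kg·s⁻²).

No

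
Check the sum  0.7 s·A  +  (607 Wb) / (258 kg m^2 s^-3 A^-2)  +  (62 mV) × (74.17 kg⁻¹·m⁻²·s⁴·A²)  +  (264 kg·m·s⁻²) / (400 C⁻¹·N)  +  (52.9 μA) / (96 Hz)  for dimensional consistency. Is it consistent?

Expand each in SI base units:
  0.7 s·A:  A·s = s·A
  (607 Wb) / (258 kg m^2 s^-3 A^-2):  [kg·m²·s⁻²·A⁻¹] / [kg·m²·s⁻³·A⁻²] = s·A
  (62 mV) × (74.17 kg⁻¹·m⁻²·s⁴·A²):  [kg·m²·s⁻³·A⁻¹] · [kg⁻¹·m⁻²·s⁴·A²] = s·A
  (264 kg·m·s⁻²) / (400 C⁻¹·N):  [kg·m·s⁻²] / [kg·m·s⁻³·A⁻¹] = s·A
  (52.9 μA) / (96 Hz):  [A] / [s⁻¹] = s·A
Every term reduces to s·A.

Yes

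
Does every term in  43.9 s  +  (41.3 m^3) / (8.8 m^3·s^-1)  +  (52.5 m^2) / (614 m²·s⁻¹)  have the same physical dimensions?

Yes

Reduce each to base SI dimensions:
  43.9 s:  s
  (41.3 m^3) / (8.8 m^3·s^-1):  [m³] / [m³·s⁻¹] = s
  (52.5 m^2) / (614 m²·s⁻¹):  [m²] / [m²·s⁻¹] = s
Every term reduces to s.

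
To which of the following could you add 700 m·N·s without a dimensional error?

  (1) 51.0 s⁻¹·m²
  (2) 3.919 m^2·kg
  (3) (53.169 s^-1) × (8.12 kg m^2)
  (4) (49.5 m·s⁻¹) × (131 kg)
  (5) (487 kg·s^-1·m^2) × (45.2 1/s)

Reference: N·m·s = kg·m·s⁻²·m·s = kg·m²·s⁻¹.
Each option:
  (1) m²·s⁻¹
  (2) kg·m²
  (3) [s⁻¹] · [kg·m²] = kg·m²·s⁻¹  ← same
  (4) [m·s⁻¹] · [kg] = kg·m·s⁻¹
  (5) [kg·m²·s⁻¹] · [s⁻¹] = kg·m²·s⁻²
Only (3) matches kg·m²·s⁻¹.

(3)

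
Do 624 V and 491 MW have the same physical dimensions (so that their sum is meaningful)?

No

Work out the base dimensions of each:
  624 V:  V = J·C⁻¹ = kg·m²·s⁻³·A⁻¹
  491 MW:  W = J·s⁻¹ = kg·m²·s⁻³
kg·m²·s⁻³·A⁻¹ ≠ kg·m²·s⁻³, so they cannot be added.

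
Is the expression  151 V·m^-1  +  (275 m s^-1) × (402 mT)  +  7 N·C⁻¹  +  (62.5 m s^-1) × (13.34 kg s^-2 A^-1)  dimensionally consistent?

Expand each in SI base units:
  151 V·m^-1:  V·m⁻¹ = J·C⁻¹·m⁻¹ = kg·m·s⁻³·A⁻¹
  (275 m s^-1) × (402 mT):  [m·s⁻¹] · [kg·s⁻²·A⁻¹] = kg·m·s⁻³·A⁻¹
  7 N·C⁻¹:  N·C⁻¹ = kg·m·s⁻²·(s·A)⁻¹ = kg·m·s⁻³·A⁻¹
  (62.5 m s^-1) × (13.34 kg s^-2 A^-1):  [m·s⁻¹] · [kg·s⁻²·A⁻¹] = kg·m·s⁻³·A⁻¹
Every term reduces to kg·m·s⁻³·A⁻¹.

Yes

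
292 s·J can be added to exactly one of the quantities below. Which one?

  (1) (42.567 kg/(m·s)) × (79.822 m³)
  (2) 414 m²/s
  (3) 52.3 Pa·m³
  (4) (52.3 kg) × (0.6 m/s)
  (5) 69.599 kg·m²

Reference: J·s = N·m·s = kg·m²·s⁻¹.
Each option:
  (1) [kg·m⁻¹·s⁻¹] · [m³] = kg·m²·s⁻¹  ← same
  (2) m²·s⁻¹
  (3) Pa·m³ = N·m⁻²·m³ = kg·m²·s⁻²
  (4) [kg] · [m·s⁻¹] = kg·m·s⁻¹
  (5) kg·m²
Only (1) matches kg·m²·s⁻¹.

(1)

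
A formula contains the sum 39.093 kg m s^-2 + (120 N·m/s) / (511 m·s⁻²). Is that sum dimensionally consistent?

No

Expand each in SI base units:
  39.093 kg m s^-2:  kg·m·s⁻²
  (120 N·m/s) / (511 m·s⁻²):  [kg·m²·s⁻³] / [m·s⁻²] = kg·m·s⁻¹
kg·m·s⁻² ≠ kg·m·s⁻¹, so they cannot be added.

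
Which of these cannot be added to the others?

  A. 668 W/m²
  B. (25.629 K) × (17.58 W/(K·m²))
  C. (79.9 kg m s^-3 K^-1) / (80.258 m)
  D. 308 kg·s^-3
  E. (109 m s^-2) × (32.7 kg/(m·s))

C.

Reduce each to base SI dimensions:
  A. W·m⁻² = J·s⁻¹·m⁻² = kg·s⁻³
  B. [K] · [kg·s⁻³·K⁻¹] = kg·s⁻³
  C. [kg·m·s⁻³·K⁻¹] / [m] = kg·s⁻³·K⁻¹
  D. kg·s⁻³
  E. [m·s⁻²] · [kg·m⁻¹·s⁻¹] = kg·s⁻³
All reduce to kg·s⁻³ except C., which is kg·s⁻³·K⁻¹.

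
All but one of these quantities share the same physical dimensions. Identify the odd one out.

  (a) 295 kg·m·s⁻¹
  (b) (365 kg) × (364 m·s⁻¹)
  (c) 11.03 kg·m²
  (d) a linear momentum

Reduce each to base SI dimensions:
  (a) kg·m·s⁻¹
  (b) [kg] · [m·s⁻¹] = kg·m·s⁻¹
  (c) kg·m²
  (d) [linear momentum] = kg·m·s⁻¹
All reduce to kg·m·s⁻¹ except (c), which is kg·m².

(c)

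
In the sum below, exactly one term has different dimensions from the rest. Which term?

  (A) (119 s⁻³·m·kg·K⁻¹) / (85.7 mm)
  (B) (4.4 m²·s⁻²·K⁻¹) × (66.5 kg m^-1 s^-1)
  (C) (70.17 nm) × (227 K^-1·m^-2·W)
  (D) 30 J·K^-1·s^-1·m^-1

In SI base units:
  (A) [kg·m·s⁻³·K⁻¹] / [m] = kg·s⁻³·K⁻¹
  (B) [m²·s⁻²·K⁻¹] · [kg·m⁻¹·s⁻¹] = kg·m·s⁻³·K⁻¹
  (C) [m] · [kg·s⁻³·K⁻¹] = kg·m·s⁻³·K⁻¹
  (D) J·s⁻¹·m⁻¹·K⁻¹ = N·m·s⁻¹·m⁻¹·K⁻¹ = kg·m·s⁻³·K⁻¹
All reduce to kg·m·s⁻³·K⁻¹ except (A), which is kg·s⁻³·K⁻¹.

(A)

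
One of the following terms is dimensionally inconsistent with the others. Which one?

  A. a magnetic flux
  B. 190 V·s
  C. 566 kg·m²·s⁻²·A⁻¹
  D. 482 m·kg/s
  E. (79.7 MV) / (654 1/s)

Expand each in SI base units:
  A. [magnetic flux] = kg·m²·s⁻²·A⁻¹
  B. V·s = J·C⁻¹·s = kg·m²·s⁻²·A⁻¹
  C. kg·m²·s⁻²·A⁻¹
  D. kg·m·s⁻¹
  E. [kg·m²·s⁻³·A⁻¹] / [s⁻¹] = kg·m²·s⁻²·A⁻¹
All reduce to kg·m²·s⁻²·A⁻¹ except D., which is kg·m·s⁻¹.

D.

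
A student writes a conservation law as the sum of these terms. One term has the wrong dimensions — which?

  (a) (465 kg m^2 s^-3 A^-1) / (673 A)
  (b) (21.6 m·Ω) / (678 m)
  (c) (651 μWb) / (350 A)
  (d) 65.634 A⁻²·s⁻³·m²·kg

Work out the base dimensions of each:
  (a) [kg·m²·s⁻³·A⁻¹] / [A] = kg·m²·s⁻³·A⁻²
  (b) [kg·m³·s⁻³·A⁻²] / [m] = kg·m²·s⁻³·A⁻²
  (c) [kg·m²·s⁻²·A⁻¹] / [A] = kg·m²·s⁻²·A⁻²
  (d) kg·m²·s⁻³·A⁻²
All reduce to kg·m²·s⁻³·A⁻² except (c), which is kg·m²·s⁻²·A⁻².

(c)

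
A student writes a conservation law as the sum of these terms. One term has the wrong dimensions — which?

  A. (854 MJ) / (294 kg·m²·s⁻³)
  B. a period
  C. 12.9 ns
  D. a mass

D.

Reduce each to base SI dimensions:
  A. [kg·m²·s⁻²] / [kg·m²·s⁻³] = s
  B. [period] = s
  C. s
  D. [mass] = kg
All reduce to s except D., which is kg.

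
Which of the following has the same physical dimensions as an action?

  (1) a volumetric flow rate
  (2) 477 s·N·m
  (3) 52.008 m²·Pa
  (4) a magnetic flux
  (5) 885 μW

Reference: [action] = kg·m²·s⁻¹.
Each option:
  (1) [volumetric flow rate] = m³·s⁻¹
  (2) N·m·s = kg·m·s⁻²·m·s = kg·m²·s⁻¹  ← same
  (3) Pa·m² = N·m⁻²·m² = kg·m·s⁻²
  (4) [magnetic flux] = kg·m²·s⁻²·A⁻¹
  (5) W = J·s⁻¹ = kg·m²·s⁻³
Only (2) matches kg·m²·s⁻¹.

(2)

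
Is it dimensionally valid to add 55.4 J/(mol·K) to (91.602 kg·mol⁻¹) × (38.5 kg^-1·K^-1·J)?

Yes

Dimensions:
  55.4 J/(mol·K):  J·mol⁻¹·K⁻¹ = N·m·mol⁻¹·K⁻¹ = kg·m²·s⁻²·K⁻¹·mol⁻¹
  (91.602 kg·mol⁻¹) × (38.5 kg^-1·K^-1·J):  [kg·mol⁻¹] · [m²·s⁻²·K⁻¹] = kg·m²·s⁻²·K⁻¹·mol⁻¹
Both are kg·m²·s⁻²·K⁻¹·mol⁻¹, so they have the same dimensions and can be added.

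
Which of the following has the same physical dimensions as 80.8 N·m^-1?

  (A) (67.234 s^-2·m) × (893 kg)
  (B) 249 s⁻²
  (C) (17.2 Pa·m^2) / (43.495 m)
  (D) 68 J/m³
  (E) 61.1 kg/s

Reference: N·m⁻¹ = kg·m·s⁻²·m⁻¹ = kg·s⁻².
Each option:
  (A) [m·s⁻²] · [kg] = kg·m·s⁻²
  (B) s⁻²
  (C) [kg·m·s⁻²] / [m] = kg·s⁻²  ← same
  (D) J·m⁻³ = N·m·m⁻³ = kg·m⁻¹·s⁻²
  (E) kg·s⁻¹
Only (C) matches kg·s⁻².

(C)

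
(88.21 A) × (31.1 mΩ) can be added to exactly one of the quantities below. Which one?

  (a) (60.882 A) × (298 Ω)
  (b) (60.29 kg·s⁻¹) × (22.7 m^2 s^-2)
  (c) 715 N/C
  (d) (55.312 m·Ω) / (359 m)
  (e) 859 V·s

Reference: [A] · [kg·m²·s⁻³·A⁻²] = kg·m²·s⁻³·A⁻¹.
Each option:
  (a) [A] · [kg·m²·s⁻³·A⁻²] = kg·m²·s⁻³·A⁻¹  ← same
  (b) [kg·s⁻¹] · [m²·s⁻²] = kg·m²·s⁻³
  (c) N·C⁻¹ = kg·m·s⁻²·(s·A)⁻¹ = kg·m·s⁻³·A⁻¹
  (d) [kg·m³·s⁻³·A⁻²] / [m] = kg·m²·s⁻³·A⁻²
  (e) V·s = J·C⁻¹·s = kg·m²·s⁻²·A⁻¹
Only (a) matches kg·m²·s⁻³·A⁻¹.

(a)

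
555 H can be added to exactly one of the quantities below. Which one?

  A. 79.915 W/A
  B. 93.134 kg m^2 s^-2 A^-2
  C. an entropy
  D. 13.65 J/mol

Reference: H = V·s·A⁻¹ = kg·m²·s⁻²·A⁻².
Each option:
  A. W·A⁻¹ = J·s⁻¹·A⁻¹ = kg·m²·s⁻³·A⁻¹
  B. kg·m²·s⁻²·A⁻²  ← same
  C. [entropy] = kg·m²·s⁻²·K⁻¹
  D. J·mol⁻¹ = N·m·mol⁻¹ = kg·m²·s⁻²·mol⁻¹
Only B. matches kg·m²·s⁻²·A⁻².

B.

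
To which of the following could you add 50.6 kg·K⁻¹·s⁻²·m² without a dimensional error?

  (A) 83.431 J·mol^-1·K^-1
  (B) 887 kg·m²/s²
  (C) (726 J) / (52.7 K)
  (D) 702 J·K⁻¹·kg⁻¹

(C)

Reference: kg·m²·s⁻²·K⁻¹.
Each option:
  (A) J·mol⁻¹·K⁻¹ = N·m·mol⁻¹·K⁻¹ = kg·m²·s⁻²·K⁻¹·mol⁻¹
  (B) kg·m²·s⁻²
  (C) [kg·m²·s⁻²] / [K] = kg·m²·s⁻²·K⁻¹  ← same
  (D) J·kg⁻¹·K⁻¹ = N·m·kg⁻¹·K⁻¹ = m²·s⁻²·K⁻¹
Only (C) matches kg·m²·s⁻²·K⁻¹.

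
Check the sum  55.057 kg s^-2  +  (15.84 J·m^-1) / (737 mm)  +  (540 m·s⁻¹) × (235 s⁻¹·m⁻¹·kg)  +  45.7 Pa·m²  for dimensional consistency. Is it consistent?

No

In SI base units:
  55.057 kg s^-2:  kg·s⁻²
  (15.84 J·m^-1) / (737 mm):  [kg·m·s⁻²] / [m] = kg·s⁻²
  (540 m·s⁻¹) × (235 s⁻¹·m⁻¹·kg):  [m·s⁻¹] · [kg·m⁻¹·s⁻¹] = kg·s⁻²
  45.7 Pa·m²:  Pa·m² = N·m⁻²·m² = kg·m·s⁻²
The terms do not share a single dimension (kg·m·s⁻² vs kg·s⁻²).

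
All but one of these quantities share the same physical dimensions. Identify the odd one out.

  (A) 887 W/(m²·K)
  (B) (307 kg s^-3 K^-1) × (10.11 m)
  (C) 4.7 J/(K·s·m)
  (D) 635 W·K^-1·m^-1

(A)

Work out the base dimensions of each:
  (A) W·m⁻²·K⁻¹ = J·s⁻¹·m⁻²·K⁻¹ = kg·s⁻³·K⁻¹
  (B) [kg·s⁻³·K⁻¹] · [m] = kg·m·s⁻³·K⁻¹
  (C) J·s⁻¹·m⁻¹·K⁻¹ = N·m·s⁻¹·m⁻¹·K⁻¹ = kg·m·s⁻³·K⁻¹
  (D) W·m⁻¹·K⁻¹ = J·s⁻¹·m⁻¹·K⁻¹ = kg·m·s⁻³·K⁻¹
All reduce to kg·m·s⁻³·K⁻¹ except (A), which is kg·s⁻³·K⁻¹.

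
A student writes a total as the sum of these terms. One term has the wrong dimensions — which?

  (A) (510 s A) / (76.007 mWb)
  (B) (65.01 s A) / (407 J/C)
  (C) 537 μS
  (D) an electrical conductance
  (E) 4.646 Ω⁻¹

Reduce each to base SI dimensions:
  (A) [s·A] / [kg·m²·s⁻²·A⁻¹] = kg⁻¹·m⁻²·s³·A²
  (B) [s·A] / [kg·m²·s⁻³·A⁻¹] = kg⁻¹·m⁻²·s⁴·A²
  (C) S = Ω⁻¹ = kg⁻¹·m⁻²·s³·A²
  (D) [electrical conductance] = kg⁻¹·m⁻²·s³·A²
  (E) Ω⁻¹ = (V·A⁻¹)⁻¹ = kg⁻¹·m⁻²·s³·A²
All reduce to kg⁻¹·m⁻²·s³·A² except (B), which is kg⁻¹·m⁻²·s⁴·A².

(B)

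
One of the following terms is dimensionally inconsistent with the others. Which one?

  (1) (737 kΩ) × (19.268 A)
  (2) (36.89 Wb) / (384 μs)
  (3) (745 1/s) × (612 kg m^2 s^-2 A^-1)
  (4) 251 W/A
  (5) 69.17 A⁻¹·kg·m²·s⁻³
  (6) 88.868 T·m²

(6)

Expand each in SI base units:
  (1) [kg·m²·s⁻³·A⁻²] · [A] = kg·m²·s⁻³·A⁻¹
  (2) [kg·m²·s⁻²·A⁻¹] / [s] = kg·m²·s⁻³·A⁻¹
  (3) [s⁻¹] · [kg·m²·s⁻²·A⁻¹] = kg·m²·s⁻³·A⁻¹
  (4) W·A⁻¹ = J·s⁻¹·A⁻¹ = kg·m²·s⁻³·A⁻¹
  (5) kg·m²·s⁻³·A⁻¹
  (6) T·m² = Wb·m⁻²·m² = kg·m²·s⁻²·A⁻¹
All reduce to kg·m²·s⁻³·A⁻¹ except (6), which is kg·m²·s⁻²·A⁻¹.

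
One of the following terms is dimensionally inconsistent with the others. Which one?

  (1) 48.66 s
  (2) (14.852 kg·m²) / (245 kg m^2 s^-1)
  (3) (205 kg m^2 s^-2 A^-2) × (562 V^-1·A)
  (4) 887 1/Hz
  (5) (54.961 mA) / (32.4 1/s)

Expand each in SI base units:
  (1) s
  (2) [kg·m²] / [kg·m²·s⁻¹] = s
  (3) [kg·m²·s⁻²·A⁻²] · [kg⁻¹·m⁻²·s³·A²] = s
  (4) Hz⁻¹ = (s⁻¹)⁻¹ = s
  (5) [A] / [s⁻¹] = s·A
All reduce to s except (5), which is s·A.

(5)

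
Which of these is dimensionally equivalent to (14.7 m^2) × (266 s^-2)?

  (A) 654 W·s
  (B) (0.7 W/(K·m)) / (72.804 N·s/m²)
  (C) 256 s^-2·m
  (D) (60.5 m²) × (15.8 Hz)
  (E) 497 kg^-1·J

Reference: [m²] · [s⁻²] = m²·s⁻².
Each option:
  (A) W·s = J·s⁻¹·s = kg·m²·s⁻²
  (B) [kg·m·s⁻³·K⁻¹] / [kg·m⁻¹·s⁻¹] = m²·s⁻²·K⁻¹
  (C) m·s⁻²
  (D) [m²] · [s⁻¹] = m²·s⁻¹
  (E) J·kg⁻¹ = N·m·kg⁻¹ = m²·s⁻²  ← same
Only (E) matches m²·s⁻².

(E)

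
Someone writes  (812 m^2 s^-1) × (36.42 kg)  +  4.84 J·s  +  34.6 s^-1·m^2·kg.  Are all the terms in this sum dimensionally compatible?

Expand each in SI base units:
  (812 m^2 s^-1) × (36.42 kg):  [m²·s⁻¹] · [kg] = kg·m²·s⁻¹
  4.84 J·s:  J·s = N·m·s = kg·m²·s⁻¹
  34.6 s^-1·m^2·kg:  kg·m²·s⁻¹
Every term reduces to kg·m²·s⁻¹.

Yes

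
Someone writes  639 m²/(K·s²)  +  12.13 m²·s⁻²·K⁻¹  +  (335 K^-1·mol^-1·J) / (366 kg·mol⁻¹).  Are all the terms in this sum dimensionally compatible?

Yes

Expand each in SI base units:
  639 m²/(K·s²):  m²·s⁻²·K⁻¹
  12.13 m²·s⁻²·K⁻¹:  m²·s⁻²·K⁻¹
  (335 K^-1·mol^-1·J) / (366 kg·mol⁻¹):  [kg·m²·s⁻²·K⁻¹·mol⁻¹] / [kg·mol⁻¹] = m²·s⁻²·K⁻¹
Every term reduces to m²·s⁻²·K⁻¹.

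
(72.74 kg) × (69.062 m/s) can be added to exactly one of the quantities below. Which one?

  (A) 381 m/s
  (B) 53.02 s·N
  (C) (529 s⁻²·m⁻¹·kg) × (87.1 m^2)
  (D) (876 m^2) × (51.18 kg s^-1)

Reference: [kg] · [m·s⁻¹] = kg·m·s⁻¹.
Each option:
  (A) m·s⁻¹
  (B) N·s = kg·m·s⁻²·s = kg·m·s⁻¹  ← same
  (C) [kg·m⁻¹·s⁻²] · [m²] = kg·m·s⁻²
  (D) [m²] · [kg·s⁻¹] = kg·m²·s⁻¹
Only (B) matches kg·m·s⁻¹.

(B)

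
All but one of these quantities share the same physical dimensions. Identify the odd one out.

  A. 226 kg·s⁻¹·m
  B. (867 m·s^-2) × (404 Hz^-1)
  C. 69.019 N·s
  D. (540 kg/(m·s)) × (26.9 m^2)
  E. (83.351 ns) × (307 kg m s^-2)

B.

Expand each in SI base units:
  A. kg·m·s⁻¹
  B. [m·s⁻²] · [s] = m·s⁻¹
  C. N·s = kg·m·s⁻²·s = kg·m·s⁻¹
  D. [kg·m⁻¹·s⁻¹] · [m²] = kg·m·s⁻¹
  E. [s] · [kg·m·s⁻²] = kg·m·s⁻¹
All reduce to kg·m·s⁻¹ except B., which is m·s⁻¹.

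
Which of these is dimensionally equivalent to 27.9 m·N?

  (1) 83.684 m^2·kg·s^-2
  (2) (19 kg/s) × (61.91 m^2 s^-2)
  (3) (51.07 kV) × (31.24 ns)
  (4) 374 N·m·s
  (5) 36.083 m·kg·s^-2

Reference: N·m = kg·m·s⁻²·m = kg·m²·s⁻².
Each option:
  (1) kg·m²·s⁻²  ← same
  (2) [kg·s⁻¹] · [m²·s⁻²] = kg·m²·s⁻³
  (3) [kg·m²·s⁻³·A⁻¹] · [s] = kg·m²·s⁻²·A⁻¹
  (4) N·m·s = kg·m·s⁻²·m·s = kg·m²·s⁻¹
  (5) kg·m·s⁻²
Only (1) matches kg·m²·s⁻².

(1)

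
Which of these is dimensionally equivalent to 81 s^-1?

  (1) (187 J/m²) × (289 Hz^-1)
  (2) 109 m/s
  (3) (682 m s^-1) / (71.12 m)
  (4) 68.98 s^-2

Reference: s⁻¹.
Each option:
  (1) [kg·s⁻²] · [s] = kg·s⁻¹
  (2) m·s⁻¹
  (3) [m·s⁻¹] / [m] = s⁻¹  ← same
  (4) s⁻²
Only (3) matches s⁻¹.

(3)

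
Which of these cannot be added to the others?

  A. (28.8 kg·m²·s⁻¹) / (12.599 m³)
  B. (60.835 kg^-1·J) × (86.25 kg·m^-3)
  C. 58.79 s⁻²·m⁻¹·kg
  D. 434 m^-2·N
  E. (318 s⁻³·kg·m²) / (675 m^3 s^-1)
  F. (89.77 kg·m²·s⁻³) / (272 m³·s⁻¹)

A.

Work out the base dimensions of each:
  A. [kg·m²·s⁻¹] / [m³] = kg·m⁻¹·s⁻¹
  B. [m²·s⁻²] · [kg·m⁻³] = kg·m⁻¹·s⁻²
  C. kg·m⁻¹·s⁻²
  D. N·m⁻² = kg·m·s⁻²·m⁻² = kg·m⁻¹·s⁻²
  E. [kg·m²·s⁻³] / [m³·s⁻¹] = kg·m⁻¹·s⁻²
  F. [kg·m²·s⁻³] / [m³·s⁻¹] = kg·m⁻¹·s⁻²
All reduce to kg·m⁻¹·s⁻² except A., which is kg·m⁻¹·s⁻¹.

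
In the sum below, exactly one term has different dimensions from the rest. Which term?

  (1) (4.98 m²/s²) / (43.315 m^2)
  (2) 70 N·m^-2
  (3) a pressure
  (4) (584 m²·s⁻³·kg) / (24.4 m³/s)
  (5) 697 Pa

Dimensions:
  (1) [m²·s⁻²] / [m²] = s⁻²
  (2) N·m⁻² = kg·m·s⁻²·m⁻² = kg·m⁻¹·s⁻²
  (3) [pressure] = kg·m⁻¹·s⁻²
  (4) [kg·m²·s⁻³] / [m³·s⁻¹] = kg·m⁻¹·s⁻²
  (5) Pa = N·m⁻² = kg·m⁻¹·s⁻²
All reduce to kg·m⁻¹·s⁻² except (1), which is s⁻².

(1)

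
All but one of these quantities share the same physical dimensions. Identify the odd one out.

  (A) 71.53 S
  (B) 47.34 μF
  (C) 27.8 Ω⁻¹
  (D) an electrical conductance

(B)

Expand each in SI base units:
  (A) S = Ω⁻¹ = kg⁻¹·m⁻²·s³·A²
  (B) F = C·V⁻¹ = kg⁻¹·m⁻²·s⁴·A²
  (C) Ω⁻¹ = (V·A⁻¹)⁻¹ = kg⁻¹·m⁻²·s³·A²
  (D) [electrical conductance] = kg⁻¹·m⁻²·s³·A²
All reduce to kg⁻¹·m⁻²·s³·A² except (B), which is kg⁻¹·m⁻²·s⁴·A².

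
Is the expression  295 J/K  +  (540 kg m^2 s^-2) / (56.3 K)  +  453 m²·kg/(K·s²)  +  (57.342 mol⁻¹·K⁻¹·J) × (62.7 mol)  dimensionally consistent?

Yes

In SI base units:
  295 J/K:  J·K⁻¹ = N·m·K⁻¹ = kg·m²·s⁻²·K⁻¹
  (540 kg m^2 s^-2) / (56.3 K):  [kg·m²·s⁻²] / [K] = kg·m²·s⁻²·K⁻¹
  453 m²·kg/(K·s²):  kg·m²·s⁻²·K⁻¹
  (57.342 mol⁻¹·K⁻¹·J) × (62.7 mol):  [kg·m²·s⁻²·K⁻¹·mol⁻¹] · [mol] = kg·m²·s⁻²·K⁻¹
Every term reduces to kg·m²·s⁻²·K⁻¹.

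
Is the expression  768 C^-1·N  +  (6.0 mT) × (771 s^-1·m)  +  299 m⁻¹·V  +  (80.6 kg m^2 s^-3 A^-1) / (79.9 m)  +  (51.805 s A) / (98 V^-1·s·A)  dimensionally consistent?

Dimensions:
  768 C^-1·N:  N·C⁻¹ = kg·m·s⁻²·(s·A)⁻¹ = kg·m·s⁻³·A⁻¹
  (6.0 mT) × (771 s^-1·m):  [kg·s⁻²·A⁻¹] · [m·s⁻¹] = kg·m·s⁻³·A⁻¹
  299 m⁻¹·V:  V·m⁻¹ = J·C⁻¹·m⁻¹ = kg·m·s⁻³·A⁻¹
  (80.6 kg m^2 s^-3 A^-1) / (79.9 m):  [kg·m²·s⁻³·A⁻¹] / [m] = kg·m·s⁻³·A⁻¹
  (51.805 s A) / (98 V^-1·s·A):  [s·A] / [kg⁻¹·m⁻²·s⁴·A²] = kg·m²·s⁻³·A⁻¹
The terms do not share a single dimension (kg·m²·s⁻³·A⁻¹ vs kg·m·s⁻³·A⁻¹).

No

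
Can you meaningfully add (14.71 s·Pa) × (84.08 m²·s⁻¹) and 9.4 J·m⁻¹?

Yes

In SI base units:
  (14.71 s·Pa) × (84.08 m²·s⁻¹):  [kg·m⁻¹·s⁻¹] · [m²·s⁻¹] = kg·m·s⁻²
  9.4 J·m⁻¹:  J·m⁻¹ = N·m·m⁻¹ = kg·m·s⁻²
Both are kg·m·s⁻², so they have the same dimensions and can be added.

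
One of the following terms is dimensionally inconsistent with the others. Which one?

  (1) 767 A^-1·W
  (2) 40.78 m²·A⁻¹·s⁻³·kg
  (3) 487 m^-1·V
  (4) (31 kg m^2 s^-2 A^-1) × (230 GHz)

(3)

In SI base units:
  (1) W·A⁻¹ = J·s⁻¹·A⁻¹ = kg·m²·s⁻³·A⁻¹
  (2) kg·m²·s⁻³·A⁻¹
  (3) V·m⁻¹ = J·C⁻¹·m⁻¹ = kg·m·s⁻³·A⁻¹
  (4) [kg·m²·s⁻²·A⁻¹] · [s⁻¹] = kg·m²·s⁻³·A⁻¹
All reduce to kg·m²·s⁻³·A⁻¹ except (3), which is kg·m·s⁻³·A⁻¹.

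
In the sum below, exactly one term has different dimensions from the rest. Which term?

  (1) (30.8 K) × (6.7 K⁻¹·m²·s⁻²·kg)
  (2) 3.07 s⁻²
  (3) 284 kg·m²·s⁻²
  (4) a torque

In SI base units:
  (1) [K] · [kg·m²·s⁻²·K⁻¹] = kg·m²·s⁻²
  (2) s⁻²
  (3) kg·m²·s⁻²
  (4) [torque] = kg·m²·s⁻²
All reduce to kg·m²·s⁻² except (2), which is s⁻².

(2)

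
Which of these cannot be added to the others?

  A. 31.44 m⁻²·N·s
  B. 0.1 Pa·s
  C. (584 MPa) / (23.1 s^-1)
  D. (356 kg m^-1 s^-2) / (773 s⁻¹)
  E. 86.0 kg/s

E.

Reduce each to base SI dimensions:
  A. N·s·m⁻² = kg·m·s⁻²·s·m⁻² = kg·m⁻¹·s⁻¹
  B. Pa·s = N·m⁻²·s = kg·m⁻¹·s⁻¹
  C. [kg·m⁻¹·s⁻²] / [s⁻¹] = kg·m⁻¹·s⁻¹
  D. [kg·m⁻¹·s⁻²] / [s⁻¹] = kg·m⁻¹·s⁻¹
  E. kg·s⁻¹
All reduce to kg·m⁻¹·s⁻¹ except E., which is kg·s⁻¹.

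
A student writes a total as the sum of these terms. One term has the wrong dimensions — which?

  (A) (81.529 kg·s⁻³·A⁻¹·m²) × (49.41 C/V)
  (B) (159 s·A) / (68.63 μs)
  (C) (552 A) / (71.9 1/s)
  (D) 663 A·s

Reduce each to base SI dimensions:
  (A) [kg·m²·s⁻³·A⁻¹] · [kg⁻¹·m⁻²·s⁴·A²] = s·A
  (B) [s·A] / [s] = A
  (C) [A] / [s⁻¹] = s·A
  (D) A·s = s·A
All reduce to s·A except (B), which is A.

(B)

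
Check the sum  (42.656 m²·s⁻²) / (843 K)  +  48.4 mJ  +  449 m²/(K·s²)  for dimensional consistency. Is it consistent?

No

Work out the base dimensions of each:
  (42.656 m²·s⁻²) / (843 K):  [m²·s⁻²] / [K] = m²·s⁻²·K⁻¹
  48.4 mJ:  J = N·m = kg·m²·s⁻²
  449 m²/(K·s²):  m²·s⁻²·K⁻¹
The terms do not share a single dimension (kg·m²·s⁻² vs m²·s⁻²·K⁻¹).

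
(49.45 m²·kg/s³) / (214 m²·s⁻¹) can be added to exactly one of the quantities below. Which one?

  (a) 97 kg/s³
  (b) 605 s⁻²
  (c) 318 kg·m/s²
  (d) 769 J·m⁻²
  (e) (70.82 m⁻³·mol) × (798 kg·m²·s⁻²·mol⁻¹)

(d)

Reference: [kg·m²·s⁻³] / [m²·s⁻¹] = kg·s⁻².
Each option:
  (a) kg·s⁻³
  (b) s⁻²
  (c) kg·m·s⁻²
  (d) J·m⁻² = N·m·m⁻² = kg·s⁻²  ← same
  (e) [m⁻³·mol] · [kg·m²·s⁻²·mol⁻¹] = kg·m⁻¹·s⁻²
Only (d) matches kg·s⁻².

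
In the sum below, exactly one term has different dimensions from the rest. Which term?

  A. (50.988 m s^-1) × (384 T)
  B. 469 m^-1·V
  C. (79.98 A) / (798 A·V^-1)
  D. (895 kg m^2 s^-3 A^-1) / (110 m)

C.

Expand each in SI base units:
  A. [m·s⁻¹] · [kg·s⁻²·A⁻¹] = kg·m·s⁻³·A⁻¹
  B. V·m⁻¹ = J·C⁻¹·m⁻¹ = kg·m·s⁻³·A⁻¹
  C. [A] / [kg⁻¹·m⁻²·s³·A²] = kg·m²·s⁻³·A⁻¹
  D. [kg·m²·s⁻³·A⁻¹] / [m] = kg·m·s⁻³·A⁻¹
All reduce to kg·m·s⁻³·A⁻¹ except C., which is kg·m²·s⁻³·A⁻¹.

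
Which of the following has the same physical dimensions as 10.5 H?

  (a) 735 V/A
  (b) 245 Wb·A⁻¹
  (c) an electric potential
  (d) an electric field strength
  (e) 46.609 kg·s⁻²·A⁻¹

Reference: H = V·s·A⁻¹ = kg·m²·s⁻²·A⁻².
Each option:
  (a) V·A⁻¹ = J·C⁻¹·A⁻¹ = kg·m²·s⁻³·A⁻²
  (b) Wb·A⁻¹ = V·s·A⁻¹ = kg·m²·s⁻²·A⁻²  ← same
  (c) [electric potential] = kg·m²·s⁻³·A⁻¹
  (d) [electric field strength] = kg·m·s⁻³·A⁻¹
  (e) kg·s⁻²·A⁻¹
Only (b) matches kg·m²·s⁻²·A⁻².

(b)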